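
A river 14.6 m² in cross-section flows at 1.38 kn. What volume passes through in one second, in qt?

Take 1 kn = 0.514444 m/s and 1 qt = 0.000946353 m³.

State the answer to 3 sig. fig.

1.38 kn × 0.514444 = 0.709933 m/s
V = v × A × t = 0.709933 m/s × 14.6 m² × 1 s = 10.365 m³
10.365 m³ ÷ (0.000946353 m³/qt) = 10952.6 qt

1.10×10⁴ qt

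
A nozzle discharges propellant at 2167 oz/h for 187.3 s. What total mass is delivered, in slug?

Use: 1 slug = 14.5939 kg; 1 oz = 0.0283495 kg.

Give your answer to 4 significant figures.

2167 oz/h → 0.0170648 kg/s
m = ṁ × t = 0.0170648 × 187.3 = 3.19624 kg
In slug: 3.19624 / 14.5939 = 0.219012 slug

0.2190 slug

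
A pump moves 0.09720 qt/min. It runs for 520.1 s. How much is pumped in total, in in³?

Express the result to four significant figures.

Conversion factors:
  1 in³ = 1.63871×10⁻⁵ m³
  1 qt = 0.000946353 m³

48.66 in³

0.09720 qt/min → 1.53309×10⁻⁶ m³/s
V = Q × t = 1.53309×10⁻⁶ × 520.1 = 7.9736×10⁻⁴ m³
In in³: 7.9736×10⁻⁴ / 1.63871×10⁻⁵ = 48.6578 in³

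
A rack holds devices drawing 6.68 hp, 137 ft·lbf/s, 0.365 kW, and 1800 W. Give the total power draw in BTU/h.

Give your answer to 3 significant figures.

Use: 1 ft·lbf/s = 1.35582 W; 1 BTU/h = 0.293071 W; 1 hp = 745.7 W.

6.68 hp × 745.7 = 4981.28 W
137 ft·lbf/s × 1.35582 = 185.747 W
0.365 kW × 1000 = 365 W
1800 W (already W)
Combined: 4981.28 + 185.747 + 365 + 1800 = 7332.03 W
In BTU/h: 7332.03 / 0.293071 = 25017.9 BTU/h

2.50×10⁴ BTU/h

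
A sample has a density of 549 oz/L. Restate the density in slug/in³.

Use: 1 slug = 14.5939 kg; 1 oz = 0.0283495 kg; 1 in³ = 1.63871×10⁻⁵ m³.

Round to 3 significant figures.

549 oz/L × 0.0283495 kg/oz ÷ 0.001 m³/L = 15563.9 kg/m³
15563.9 kg/m³ ÷ 14.5939 kg/slug × 1.63871×10⁻⁵ m³/in³ = 0.0174763 slug/in³

0.0175 slug/in³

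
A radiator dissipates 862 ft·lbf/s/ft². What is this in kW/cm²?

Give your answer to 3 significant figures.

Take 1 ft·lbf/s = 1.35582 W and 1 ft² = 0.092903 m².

862 ft·lbf/s/ft² × 1.35582 W/ft·lbf/s ÷ 0.092903 m²/ft² = 12580 W/m²
12580 W/m² ÷ 1000 W/kW × 0.0001 m²/cm² = 0.001258 kW/cm²

0.00126 kW/cm²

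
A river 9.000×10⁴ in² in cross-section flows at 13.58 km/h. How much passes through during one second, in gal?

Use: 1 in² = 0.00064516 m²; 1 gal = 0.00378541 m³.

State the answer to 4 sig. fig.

5.786×10⁴ gal

13.58 km/h × (1/3.6) = 3.77222 m/s
9.000×10⁴ in² × 0.00064516 = 58.0644 m²
V = v × A × t = 3.77222 m/s × 58.0644 m² × 1 s = 219.032 m³
219.032 m³ ÷ (0.00378541 m³/gal) = 57862.2 gal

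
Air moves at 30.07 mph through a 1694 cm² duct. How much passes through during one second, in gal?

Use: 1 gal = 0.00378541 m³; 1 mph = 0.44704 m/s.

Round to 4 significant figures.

601.6 gal

30.07 mph × 0.44704 = 13.4425 m/s
1694 cm² × 0.0001 = 0.1694 m²
V = v × A × t = 13.4425 m/s × 0.1694 m² × 1 s = 2.27716 m³
2.27716 m³ ÷ (0.00378541 m³/gal) = 601.562 gal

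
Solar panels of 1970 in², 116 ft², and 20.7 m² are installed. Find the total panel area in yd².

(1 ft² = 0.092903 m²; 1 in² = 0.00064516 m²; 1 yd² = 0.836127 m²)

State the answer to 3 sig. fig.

1970 in² × 0.00064516 = 1.27097 m²
116 ft² × 0.092903 = 10.7767 m²
20.7 m² (already m²)
Sum: 1.27097 + 10.7767 + 20.7 = 32.7477 m²
In yd²: 32.7477 / 0.836127 = 39.1659 yd²

39.2 yd²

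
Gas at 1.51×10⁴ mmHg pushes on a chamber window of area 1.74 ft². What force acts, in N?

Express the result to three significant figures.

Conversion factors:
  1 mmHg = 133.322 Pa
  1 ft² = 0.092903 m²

1.51×10⁴ mmHg × 133.322 → 2.01316×10⁶ Pa
1.74 ft² × 0.092903 → 0.161651 m²
F = P × A = 2.01316×10⁶ Pa × 0.161651 m² = 325429 N

3.25×10⁵ N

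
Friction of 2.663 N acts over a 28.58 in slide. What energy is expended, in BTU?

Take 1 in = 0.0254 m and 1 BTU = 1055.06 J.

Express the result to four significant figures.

0.001832 BTU

28.58 in × 0.0254 = 0.725932 m
W = F × d = 2.663 N × 0.725932 m = 1.93316 J
1.93316 J ÷ (1055.06 J/BTU) = 0.00183227 BTU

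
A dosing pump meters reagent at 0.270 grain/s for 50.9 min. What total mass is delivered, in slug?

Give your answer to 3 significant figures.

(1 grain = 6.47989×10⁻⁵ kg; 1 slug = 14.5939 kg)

0.270 grain/s → 1.74957×10⁻⁵ kg/s
50.9 min → 3054 s
m = ṁ × t = 1.74957×10⁻⁵ × 3054 = 0.0534319 kg
In slug: 0.0534319 / 14.5939 = 0.00366125 slug

0.00366 slug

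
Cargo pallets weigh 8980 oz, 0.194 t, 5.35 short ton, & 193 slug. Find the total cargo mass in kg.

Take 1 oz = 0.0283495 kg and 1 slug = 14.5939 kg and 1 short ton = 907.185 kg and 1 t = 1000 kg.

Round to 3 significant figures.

8980 oz × 0.0283495 → 254.579 kg
0.194 t × 1000 → 194 kg
5.35 short ton × 907.185 → 4853.44 kg
193 slug × 14.5939 → 2816.62 kg
Combined: 254.579 + 194 + 4853.44 + 2816.62 = 8118.64 kg

8120 kg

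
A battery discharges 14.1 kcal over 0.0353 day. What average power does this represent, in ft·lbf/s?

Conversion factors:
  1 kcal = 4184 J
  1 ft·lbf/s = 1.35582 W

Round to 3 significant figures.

14.3 ft·lbf/s

14.1 kcal × 4184 → 58994.4 J
0.0353 day × 86400 → 3049.92 s
P = E / t = 58994.4 J / 3049.92 s = 19.3429 W
19.3429 W ÷ (1.35582 W/ft·lbf/s) = 14.2666 ft·lbf/s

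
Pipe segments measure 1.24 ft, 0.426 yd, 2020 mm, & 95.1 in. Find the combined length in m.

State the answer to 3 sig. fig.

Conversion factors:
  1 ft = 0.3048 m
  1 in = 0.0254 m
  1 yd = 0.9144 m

1.24 ft × 0.3048 = 0.377952 m
0.426 yd × 0.9144 = 0.389534 m
2020 mm × 0.001 = 2.02 m
95.1 in × 0.0254 = 2.41554 m
Combined: 0.377952 + 0.389534 + 2.02 + 2.41554 = 5.20303 m

5.20 m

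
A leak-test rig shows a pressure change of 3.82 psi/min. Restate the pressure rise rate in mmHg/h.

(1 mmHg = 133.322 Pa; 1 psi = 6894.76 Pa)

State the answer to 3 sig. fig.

1.19×10⁴ mmHg/h

3.82 psi/min × 6894.76 Pa/psi ÷ 60 s/min = 438.966 Pa/s
438.966 Pa/s ÷ 133.322 Pa/mmHg × 3600 s/h = 11853.1 mmHg/h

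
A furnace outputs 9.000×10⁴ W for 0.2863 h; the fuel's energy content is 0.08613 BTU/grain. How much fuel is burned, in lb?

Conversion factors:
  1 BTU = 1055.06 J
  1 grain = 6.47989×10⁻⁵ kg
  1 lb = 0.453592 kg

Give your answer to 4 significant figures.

145.8 lb

0.2863 h → 1030.68 s
E = P × t = 90000 × 1030.68 = 9.27612×10⁷ J
0.08613 BTU/grain → 1.40237×10⁶ J/kg
m = E / e_s = 9.27612×10⁷ / 1.40237×10⁶ = 66.146 kg
In lb: 66.146 / 0.453592 = 145.827 lb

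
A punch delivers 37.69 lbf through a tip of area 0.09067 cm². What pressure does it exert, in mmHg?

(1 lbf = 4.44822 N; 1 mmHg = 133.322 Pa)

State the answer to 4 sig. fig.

37.69 lbf × 4.44822 = 167.653 N
0.09067 cm² × 0.0001 = 9.067×10⁻⁶ m²
P = F / A = 167.653 N / 9.067×10⁻⁶ m² = 1.84905×10⁷ Pa
1.84905×10⁷ Pa ÷ (133.322 Pa/mmHg) = 138691 mmHg

1.387×10⁵ mmHg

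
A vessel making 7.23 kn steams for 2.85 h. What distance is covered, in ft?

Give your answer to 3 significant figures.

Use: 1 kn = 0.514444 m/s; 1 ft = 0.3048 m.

7.23 kn × 0.514444 → 3.71943 m/s
2.85 h × 3600 → 10260 s
d = v × t = 3.71943 m/s × 10260 s = 38161.4 m
38161.4 m ÷ (0.3048 m/ft) = 125201 ft

1.25×10⁵ ft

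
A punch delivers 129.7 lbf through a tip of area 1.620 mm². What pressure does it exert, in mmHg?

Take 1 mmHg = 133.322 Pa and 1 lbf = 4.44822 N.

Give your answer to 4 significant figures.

2.671×10⁶ mmHg

129.7 lbf × 4.44822 → 576.934 N
1.620 mm² × 10⁻⁶ → 1.62×10⁻⁶ m²
P = F / A = 576.934 N / 1.62×10⁻⁶ m² = 3.56132×10⁸ Pa
3.56132×10⁸ Pa ÷ (133.322 Pa/mmHg) = 2.67122×10⁶ mmHg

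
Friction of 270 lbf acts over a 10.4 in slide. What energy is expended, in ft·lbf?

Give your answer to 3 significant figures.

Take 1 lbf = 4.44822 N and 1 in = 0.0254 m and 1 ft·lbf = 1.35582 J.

270 lbf × 4.44822 → 1201.02 N
10.4 in × 0.0254 → 0.26416 m
W = F × d = 1201.02 N × 0.26416 m = 317.261 J
317.261 J ÷ (1.35582 J/ft·lbf) = 233.999 ft·lbf

234 ft·lbf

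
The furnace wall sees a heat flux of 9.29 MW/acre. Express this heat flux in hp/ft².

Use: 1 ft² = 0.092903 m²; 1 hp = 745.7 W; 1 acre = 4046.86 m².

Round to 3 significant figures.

9.29 MW/acre × 1000000 W/MW ÷ 4046.86 m²/acre = 2295.61 W/m²
2295.61 W/m² ÷ 745.7 W/hp × 0.092903 m²/ft² = 0.285998 hp/ft²

0.286 hp/ft²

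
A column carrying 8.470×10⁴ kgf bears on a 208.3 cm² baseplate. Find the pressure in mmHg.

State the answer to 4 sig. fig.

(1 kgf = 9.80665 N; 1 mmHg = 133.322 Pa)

2.991×10⁵ mmHg

8.470×10⁴ kgf × 9.80665 = 830623 N
208.3 cm² × 0.0001 = 0.02083 m²
P = F / A = 830623 N / 0.02083 m² = 3.98763×10⁷ Pa
3.98763×10⁷ Pa ÷ (133.322 Pa/mmHg) = 299098 mmHg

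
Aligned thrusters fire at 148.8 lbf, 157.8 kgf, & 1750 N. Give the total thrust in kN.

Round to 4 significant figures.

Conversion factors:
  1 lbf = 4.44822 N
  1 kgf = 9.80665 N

3.959 kN

148.8 lbf × 4.44822 = 661.895 N
157.8 kgf × 9.80665 = 1547.49 N
1750 N (already N)
Sum: 661.895 + 1547.49 + 1750 = 3959.38 N
In kN: 3959.38 / 1000 = 3.95938 kN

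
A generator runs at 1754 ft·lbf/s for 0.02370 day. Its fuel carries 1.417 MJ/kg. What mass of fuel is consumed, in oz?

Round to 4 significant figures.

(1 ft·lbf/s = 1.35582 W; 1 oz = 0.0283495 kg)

121.2 oz

1754 ft·lbf/s → 2378.11 W
0.02370 day → 2047.68 s
E = P × t = 2378.11 × 2047.68 = 4.86961×10⁶ J
1.417 MJ/kg → 1.417×10⁶ J/kg
m = E / e_s = 4.86961×10⁶ / 1.417×10⁶ = 3.43656 kg
In oz: 3.43656 / 0.0283495 = 121.221 oz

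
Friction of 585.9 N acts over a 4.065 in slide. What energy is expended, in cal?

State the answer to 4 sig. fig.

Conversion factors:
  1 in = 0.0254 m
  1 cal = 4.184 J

14.46 cal

4.065 in × 0.0254 = 0.103251 m
W = F × d = 585.9 N × 0.103251 m = 60.4948 J
60.4948 J ÷ (4.184 J/cal) = 14.4586 cal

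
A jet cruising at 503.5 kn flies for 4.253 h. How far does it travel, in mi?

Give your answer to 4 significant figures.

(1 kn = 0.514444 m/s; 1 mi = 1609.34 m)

503.5 kn × 0.514444 = 259.023 m/s
4.253 h × 3600 = 15310.8 s
d = v × t = 259.023 m/s × 15310.8 s = 3.96585×10⁶ m
3.96585×10⁶ m ÷ (1609.34 m/mi) = 2464.27 mi

2464 mi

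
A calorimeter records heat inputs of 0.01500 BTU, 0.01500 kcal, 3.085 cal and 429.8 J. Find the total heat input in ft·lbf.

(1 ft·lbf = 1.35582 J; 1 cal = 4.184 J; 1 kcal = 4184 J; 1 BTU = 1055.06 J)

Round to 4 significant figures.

384.5 ft·lbf

0.01500 BTU × 1055.06 = 15.8259 J
0.01500 kcal × 4184 = 62.76 J
3.085 cal × 4.184 = 12.9076 J
429.8 J (already J)
Total: 15.8259 + 62.76 + 12.9076 + 429.8 = 521.294 J
In ft·lbf: 521.294 / 1.35582 = 384.486 ft·lbf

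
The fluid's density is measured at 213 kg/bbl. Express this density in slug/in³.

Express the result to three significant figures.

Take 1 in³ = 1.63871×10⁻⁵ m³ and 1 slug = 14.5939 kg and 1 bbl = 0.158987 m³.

0.00150 slug/in³

213 kg/bbl ÷ 0.158987 m³/bbl = 1339.73 kg/m³
1339.73 kg/m³ ÷ 14.5939 kg/slug × 1.63871×10⁻⁵ m³/in³ = 0.00150435 slug/in³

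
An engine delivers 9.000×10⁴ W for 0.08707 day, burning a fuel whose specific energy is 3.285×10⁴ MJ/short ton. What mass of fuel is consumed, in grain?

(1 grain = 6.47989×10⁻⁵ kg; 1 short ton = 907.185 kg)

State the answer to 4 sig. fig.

2.885×10⁵ grain

0.08707 day → 7522.85 s
E = P × t = 90000 × 7522.85 = 6.77056×10⁸ J
3.285×10⁴ MJ/short ton → 3.62109×10⁷ J/kg
m = E / e_s = 6.77056×10⁸ / 3.62109×10⁷ = 18.6976 kg
In grain: 18.6976 / 6.47989×10⁻⁵ = 288548 grain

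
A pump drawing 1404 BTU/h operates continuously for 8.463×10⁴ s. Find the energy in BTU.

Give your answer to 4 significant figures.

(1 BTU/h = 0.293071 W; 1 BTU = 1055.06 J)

1404 BTU/h × 0.293071 → 411.472 W
E = P × t = 411.472 W × 84630 s = 3.48229×10⁷ J
3.48229×10⁷ J ÷ (1055.06 J/BTU) = 33005.6 BTU

3.301×10⁴ BTU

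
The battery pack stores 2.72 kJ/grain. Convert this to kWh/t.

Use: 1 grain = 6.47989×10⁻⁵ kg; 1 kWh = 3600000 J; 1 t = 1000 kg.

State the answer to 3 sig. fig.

1.17×10⁴ kWh/t

2.72 kJ/grain × 1000 J/kJ ÷ 6.47989×10⁻⁵ kg/grain = 4.1976×10⁷ J/kg
4.1976×10⁷ J/kg ÷ 3600000 J/kWh × 1000 kg/t = 11660 kWh/t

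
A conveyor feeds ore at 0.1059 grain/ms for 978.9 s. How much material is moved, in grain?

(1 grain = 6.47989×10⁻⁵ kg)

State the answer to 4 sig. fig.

1.037×10⁵ grain

0.1059 grain/ms → 0.0068622 kg/s
m = ṁ × t = 0.0068622 × 978.9 = 6.71741 kg
In grain: 6.71741 / 6.47989×10⁻⁵ = 103665 grain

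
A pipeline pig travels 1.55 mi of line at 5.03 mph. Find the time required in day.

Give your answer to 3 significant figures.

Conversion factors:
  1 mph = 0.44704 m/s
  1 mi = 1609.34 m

1.55 mi × 1609.34 = 2494.48 m
5.03 mph × 0.44704 = 2.24861 m/s
t = d / v = 2494.48 m / 2.24861 m/s = 1109.34 s
1109.34 s ÷ (86400 s/day) = 0.0128396 day

0.0128 day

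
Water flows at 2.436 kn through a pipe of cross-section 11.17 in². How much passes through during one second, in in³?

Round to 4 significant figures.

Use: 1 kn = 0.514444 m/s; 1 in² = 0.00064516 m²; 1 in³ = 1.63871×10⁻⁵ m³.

551.1 in³

2.436 kn × 0.514444 → 1.25319 m/s
11.17 in² × 0.00064516 → 0.00720644 m²
V = v × A × t = 1.25319 m/s × 0.00720644 m² × 1 s = 0.00903104 m³
0.00903104 m³ ÷ (1.63871×10⁻⁵ m³/in³) = 551.107 in³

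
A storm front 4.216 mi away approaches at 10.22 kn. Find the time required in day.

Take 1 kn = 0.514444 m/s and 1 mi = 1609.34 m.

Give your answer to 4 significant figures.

4.216 mi × 1609.34 = 6784.98 m
10.22 kn × 0.514444 = 5.25762 m/s
t = d / v = 6784.98 m / 5.25762 m/s = 1290.5 s
1290.5 s ÷ (86400 s/day) = 0.0149363 day

0.01494 day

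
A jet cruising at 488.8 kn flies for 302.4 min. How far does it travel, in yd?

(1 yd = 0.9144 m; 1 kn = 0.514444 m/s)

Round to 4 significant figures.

488.8 kn × 0.514444 = 251.46 m/s
302.4 min × 60 = 18144 s
d = v × t = 251.46 m/s × 18144 s = 4.56249×10⁶ m
4.56249×10⁶ m ÷ (0.9144 m/yd) = 4.9896×10⁶ yd

4.990×10⁶ yd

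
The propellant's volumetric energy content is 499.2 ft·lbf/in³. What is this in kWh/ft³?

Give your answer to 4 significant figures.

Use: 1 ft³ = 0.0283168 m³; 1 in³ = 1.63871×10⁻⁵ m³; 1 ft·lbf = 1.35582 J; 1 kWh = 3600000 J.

0.3249 kWh/ft³

499.2 ft·lbf/in³ × 1.35582 J/ft·lbf ÷ 1.63871×10⁻⁵ m³/in³ = 4.13023×10⁷ J/m³
4.13023×10⁷ J/m³ ÷ 3600000 J/kWh × 0.0283168 m³/ft³ = 0.324875 kWh/ft³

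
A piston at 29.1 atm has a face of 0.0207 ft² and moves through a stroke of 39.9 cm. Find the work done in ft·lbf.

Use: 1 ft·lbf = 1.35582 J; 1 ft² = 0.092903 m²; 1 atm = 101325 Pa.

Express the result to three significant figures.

1670 ft·lbf

29.1 atm → 2.94856×10⁶ Pa
0.0207 ft² → 0.00192309 m²
F = P × A = 2.94856×10⁶ × 0.00192309 = 5670.35 N
39.9 cm → 0.399 m
W = F × d = 5670.35 × 0.399 = 2262.47 J
In ft·lbf: 2262.47 / 1.35582 = 1668.71 ft·lbf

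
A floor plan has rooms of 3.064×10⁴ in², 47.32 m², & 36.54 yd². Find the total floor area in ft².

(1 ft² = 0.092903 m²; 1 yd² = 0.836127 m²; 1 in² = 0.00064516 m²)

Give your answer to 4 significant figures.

3.064×10⁴ in² × 0.00064516 = 19.7677 m²
47.32 m² (already m²)
36.54 yd² × 0.836127 = 30.5521 m²
Combined: 19.7677 + 47.32 + 30.5521 = 97.6398 m²
In ft²: 97.6398 / 0.092903 = 1050.99 ft²

1051 ft²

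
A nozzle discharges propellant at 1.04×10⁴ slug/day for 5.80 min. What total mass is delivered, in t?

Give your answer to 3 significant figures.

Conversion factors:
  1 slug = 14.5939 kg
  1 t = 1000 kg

1.04×10⁴ slug/day → 1.75667 kg/s
5.80 min → 348 s
m = ṁ × t = 1.75667 × 348 = 611.321 kg
In t: 611.321 / 1000 = 0.611321 t

0.611 t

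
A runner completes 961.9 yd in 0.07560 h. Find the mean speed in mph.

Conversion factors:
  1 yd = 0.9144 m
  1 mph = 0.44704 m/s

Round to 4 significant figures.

7.229 mph

961.9 yd × 0.9144 = 879.561 m
0.07560 h × 3600 = 272.16 s
v = d / t = 879.561 m / 272.16 s = 3.23178 m/s
3.23178 m/s ÷ (0.44704 m/s/mph) = 7.22929 mph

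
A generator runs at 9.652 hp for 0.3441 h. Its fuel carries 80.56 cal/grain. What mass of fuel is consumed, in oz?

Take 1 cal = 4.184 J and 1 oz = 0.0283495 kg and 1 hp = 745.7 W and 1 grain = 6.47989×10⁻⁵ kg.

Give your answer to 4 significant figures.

60.46 oz

9.652 hp → 7197.5 W
0.3441 h → 1238.76 s
E = P × t = 7197.5 × 1238.76 = 8.91598×10⁶ J
80.56 cal/grain → 5.20168×10⁶ J/kg
m = E / e_s = 8.91598×10⁶ / 5.20168×10⁶ = 1.71406 kg
In oz: 1.71406 / 0.0283495 = 60.4617 oz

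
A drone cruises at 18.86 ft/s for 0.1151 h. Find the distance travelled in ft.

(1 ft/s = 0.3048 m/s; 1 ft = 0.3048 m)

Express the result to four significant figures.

18.86 ft/s × 0.3048 = 5.74853 m/s
0.1151 h × 3600 = 414.36 s
d = v × t = 5.74853 m/s × 414.36 s = 2381.96 m
2381.96 m ÷ (0.3048 m/ft) = 7814.83 ft

7815 ft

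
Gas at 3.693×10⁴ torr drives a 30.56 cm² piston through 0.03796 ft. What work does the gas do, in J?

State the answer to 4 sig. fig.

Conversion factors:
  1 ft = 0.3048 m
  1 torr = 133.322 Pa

174.1 J

3.693×10⁴ torr → 4.92358×10⁶ Pa
30.56 cm² → 0.003056 m²
F = P × A = 4.92358×10⁶ × 0.003056 = 15046.5 N
0.03796 ft → 0.0115702 m
W = F × d = 15046.5 × 0.0115702 = 174.091 J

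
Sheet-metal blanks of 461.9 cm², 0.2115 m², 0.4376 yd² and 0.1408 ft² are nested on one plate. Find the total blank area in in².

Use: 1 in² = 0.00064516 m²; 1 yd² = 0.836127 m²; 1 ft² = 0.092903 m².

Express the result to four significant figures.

461.9 cm² × 0.0001 = 0.04619 m²
0.2115 m² (already m²)
0.4376 yd² × 0.836127 = 0.365889 m²
0.1408 ft² × 0.092903 = 0.0130807 m²
Sum: 0.04619 + 0.2115 + 0.365889 + 0.0130807 = 0.63666 m²
In in²: 0.63666 / 0.00064516 = 986.825 in²

986.8 in²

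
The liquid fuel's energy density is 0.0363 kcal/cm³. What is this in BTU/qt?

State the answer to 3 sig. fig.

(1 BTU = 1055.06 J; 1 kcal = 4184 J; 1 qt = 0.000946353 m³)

0.0363 kcal/cm³ × 4184 J/kcal ÷ 10⁻⁶ m³/cm³ = 1.51879×10⁸ J/m³
1.51879×10⁸ J/m³ ÷ 1055.06 J/BTU × 0.000946353 m³/qt = 136.23 BTU/qt

136 BTU/qt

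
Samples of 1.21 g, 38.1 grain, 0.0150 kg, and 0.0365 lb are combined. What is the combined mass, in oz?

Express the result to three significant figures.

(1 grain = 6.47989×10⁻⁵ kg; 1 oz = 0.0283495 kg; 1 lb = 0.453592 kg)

1.24 oz

1.21 g × 0.001 = 0.00121 kg
38.1 grain × 6.47989×10⁻⁵ = 0.00246884 kg
0.0150 kg (already kg)
0.0365 lb × 0.453592 = 0.0165561 kg
Sum: 0.00121 + 0.00246884 + 0.015 + 0.0165561 = 0.0352349 kg
In oz: 0.0352349 / 0.0283495 = 1.24288 oz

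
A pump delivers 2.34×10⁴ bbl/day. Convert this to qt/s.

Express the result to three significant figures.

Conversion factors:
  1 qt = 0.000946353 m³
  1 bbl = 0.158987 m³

45.5 qt/s

2.34×10⁴ bbl/day × 0.158987 m³/bbl ÷ 86400 s/day = 0.043059 m³/s
0.043059 m³/s ÷ 0.000946353 m³/qt = 45.4999 qt/s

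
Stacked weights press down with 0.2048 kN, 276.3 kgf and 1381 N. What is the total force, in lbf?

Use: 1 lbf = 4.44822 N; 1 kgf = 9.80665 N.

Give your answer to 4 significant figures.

965.6 lbf

0.2048 kN × 1000 = 204.8 N
276.3 kgf × 9.80665 = 2709.58 N
1381 N (already N)
Sum: 204.8 + 2709.58 + 1381 = 4295.38 N
In lbf: 4295.38 / 4.44822 = 965.64 lbf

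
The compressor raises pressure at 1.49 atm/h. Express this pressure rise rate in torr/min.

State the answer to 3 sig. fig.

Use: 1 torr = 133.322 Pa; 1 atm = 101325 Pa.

1.49 atm/h × 101325 Pa/atm ÷ 3600 s/h = 41.9373 Pa/s
41.9373 Pa/s ÷ 133.322 Pa/torr × 60 s/min = 18.8734 torr/min

18.9 torr/min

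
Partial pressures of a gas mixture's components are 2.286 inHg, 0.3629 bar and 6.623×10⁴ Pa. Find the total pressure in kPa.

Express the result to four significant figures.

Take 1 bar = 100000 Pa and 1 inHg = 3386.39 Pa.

110.3 kPa

2.286 inHg × 3386.39 = 7741.29 Pa
0.3629 bar × 100000 = 36290 Pa
6.623×10⁴ Pa (already Pa)
Sum: 7741.29 + 36290 + 66230 = 110261 Pa
In kPa: 110261 / 1000 = 110.261 kPa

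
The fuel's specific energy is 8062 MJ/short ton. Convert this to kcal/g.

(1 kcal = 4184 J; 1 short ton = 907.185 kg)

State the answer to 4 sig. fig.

2.124 kcal/g

8062 MJ/short ton × 1000000 J/MJ ÷ 907.185 kg/short ton = 8.88683×10⁶ J/kg
8.88683×10⁶ J/kg ÷ 4184 J/kcal × 0.001 kg/g = 2.124 kcal/g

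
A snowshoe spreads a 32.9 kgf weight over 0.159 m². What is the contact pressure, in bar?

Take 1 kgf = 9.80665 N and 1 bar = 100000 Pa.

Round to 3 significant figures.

0.0203 bar

32.9 kgf × 9.80665 = 322.639 N
P = F / A = 322.639 N / 0.159 m² = 2029.18 Pa
2029.18 Pa ÷ (100000 Pa/bar) = 0.0202918 bar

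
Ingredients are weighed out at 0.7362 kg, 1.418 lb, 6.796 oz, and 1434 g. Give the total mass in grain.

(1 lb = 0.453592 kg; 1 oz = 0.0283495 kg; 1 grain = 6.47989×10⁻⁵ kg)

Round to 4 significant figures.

0.7362 kg (already kg)
1.418 lb × 0.453592 = 0.643193 kg
6.796 oz × 0.0283495 = 0.192663 kg
1434 g × 0.001 = 1.434 kg
Sum: 0.7362 + 0.643193 + 0.192663 + 1.434 = 3.00606 kg
In grain: 3.00606 / 6.47989×10⁻⁵ = 46390.6 grain

4.639×10⁴ grain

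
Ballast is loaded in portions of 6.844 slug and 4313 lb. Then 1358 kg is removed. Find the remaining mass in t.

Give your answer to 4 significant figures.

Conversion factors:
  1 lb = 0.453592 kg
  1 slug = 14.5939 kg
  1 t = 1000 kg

6.844 slug × 14.5939 → 99.8807 kg
4313 lb × 0.453592 → 1956.34 kg
1358 kg (already kg)
Net: 99.8807 + 1956.34 − 1358 = 698.221 kg
In t: 698.221 / 1000 = 0.698221 t

0.6982 t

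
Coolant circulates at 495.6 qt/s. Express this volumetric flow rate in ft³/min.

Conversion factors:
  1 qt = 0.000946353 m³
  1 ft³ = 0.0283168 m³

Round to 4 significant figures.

993.8 ft³/min

495.6 qt/s × 0.000946353 m³/qt = 0.469013 m³/s
0.469013 m³/s ÷ 0.0283168 m³/ft³ × 60 s/min = 993.784 ft³/min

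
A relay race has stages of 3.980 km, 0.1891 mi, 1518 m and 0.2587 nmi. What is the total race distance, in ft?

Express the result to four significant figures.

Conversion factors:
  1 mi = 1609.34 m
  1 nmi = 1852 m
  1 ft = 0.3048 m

3.980 km × 1000 → 3980 m
0.1891 mi × 1609.34 → 304.326 m
1518 m (already m)
0.2587 nmi × 1852 → 479.112 m
Sum: 3980 + 304.326 + 1518 + 479.112 = 6281.44 m
In ft: 6281.44 / 0.3048 = 20608.4 ft

2.061×10⁴ ft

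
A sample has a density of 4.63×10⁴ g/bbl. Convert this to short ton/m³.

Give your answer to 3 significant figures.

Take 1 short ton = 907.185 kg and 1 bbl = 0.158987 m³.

4.63×10⁴ g/bbl × 0.001 kg/g ÷ 0.158987 m³/bbl = 291.219 kg/m³
291.219 kg/m³ ÷ 907.185 kg/short ton = 0.321014 short ton/m³

0.321 short ton/m³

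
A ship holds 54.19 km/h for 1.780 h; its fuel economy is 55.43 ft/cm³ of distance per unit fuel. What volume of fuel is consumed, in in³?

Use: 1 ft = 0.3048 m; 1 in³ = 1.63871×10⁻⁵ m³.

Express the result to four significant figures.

54.19 km/h → 15.0528 m/s
1.780 h → 6408 s
d = v × t = 15.0528 × 6408 = 96458.3 m
55.43 ft/cm³ → 1.68951×10⁷ m/m³
V = d / (distance per unit fuel) = 96458.3 / 1.68951×10⁷ = 0.00570925 m³
In in³: 0.00570925 / 1.63871×10⁻⁵ = 348.399 in³

348.4 in³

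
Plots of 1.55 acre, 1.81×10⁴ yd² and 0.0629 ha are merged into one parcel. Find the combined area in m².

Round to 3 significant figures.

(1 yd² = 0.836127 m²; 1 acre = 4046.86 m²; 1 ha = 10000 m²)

2.20×10⁴ m²

1.55 acre × 4046.86 = 6272.63 m²
1.81×10⁴ yd² × 0.836127 = 15133.9 m²
0.0629 ha × 10000 = 629 m²
Total: 6272.63 + 15133.9 + 629 = 22035.5 m²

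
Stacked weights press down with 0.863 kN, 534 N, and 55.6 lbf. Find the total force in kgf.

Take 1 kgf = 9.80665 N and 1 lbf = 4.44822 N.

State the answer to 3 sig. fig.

168 kgf

0.863 kN × 1000 = 863 N
534 N (already N)
55.6 lbf × 4.44822 = 247.321 N
Combined: 863 + 534 + 247.321 = 1644.32 N
In kgf: 1644.32 / 9.80665 = 167.674 kgf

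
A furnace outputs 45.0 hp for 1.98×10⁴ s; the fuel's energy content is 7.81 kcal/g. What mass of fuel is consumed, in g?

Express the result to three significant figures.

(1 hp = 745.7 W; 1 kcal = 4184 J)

2.03×10⁴ g

45.0 hp → 33556.5 W
E = P × t = 33556.5 × 19800 = 6.64419×10⁸ J
7.81 kcal/g → 3.2677×10⁷ J/kg
m = E / e_s = 6.64419×10⁸ / 3.2677×10⁷ = 20.3329 kg
In g: 20.3329 / 0.001 = 20332.9 g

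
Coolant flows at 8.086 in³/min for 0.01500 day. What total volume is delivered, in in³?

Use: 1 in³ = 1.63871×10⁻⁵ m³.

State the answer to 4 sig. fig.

8.086 in³/min → 2.20843×10⁻⁶ m³/s
0.01500 day → 1296 s
V = Q × t = 2.20843×10⁻⁶ × 1296 = 0.00286213 m³
In in³: 0.00286213 / 1.63871×10⁻⁵ = 174.658 in³

174.7 in³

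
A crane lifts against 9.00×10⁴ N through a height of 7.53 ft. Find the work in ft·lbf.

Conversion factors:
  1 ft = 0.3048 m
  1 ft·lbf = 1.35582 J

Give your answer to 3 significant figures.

7.53 ft × 0.3048 = 2.29514 m
W = F × d = 90000 N × 2.29514 m = 206563 J
206563 J ÷ (1.35582 J/ft·lbf) = 152353 ft·lbf

1.52×10⁵ ft·lbf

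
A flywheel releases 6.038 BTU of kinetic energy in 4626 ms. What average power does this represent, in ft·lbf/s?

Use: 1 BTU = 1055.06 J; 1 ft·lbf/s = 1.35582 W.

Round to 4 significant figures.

6.038 BTU × 1055.06 → 6370.45 J
4626 ms × 0.001 → 4.626 s
P = E / t = 6370.45 J / 4.626 s = 1377.1 W
1377.1 W ÷ (1.35582 W/ft·lbf/s) = 1015.7 ft·lbf/s

1016 ft·lbf/s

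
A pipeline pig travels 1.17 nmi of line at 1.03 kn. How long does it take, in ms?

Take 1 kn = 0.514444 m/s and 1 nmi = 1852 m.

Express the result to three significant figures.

1.17 nmi × 1852 → 2166.84 m
1.03 kn × 0.514444 → 0.529877 m/s
t = d / v = 2166.84 m / 0.529877 m/s = 4089.33 s
4089.33 s ÷ (0.001 s/ms) = 4.08933×10⁶ ms

4.09×10⁶ ms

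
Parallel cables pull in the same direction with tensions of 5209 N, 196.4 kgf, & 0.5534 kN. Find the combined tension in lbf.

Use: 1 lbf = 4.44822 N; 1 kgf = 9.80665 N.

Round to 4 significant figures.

5209 N (already N)
196.4 kgf × 9.80665 = 1926.03 N
0.5534 kN × 1000 = 553.4 N
Combined: 5209 + 1926.03 + 553.4 = 7688.43 N
In lbf: 7688.43 / 4.44822 = 1728.43 lbf

1728 lbf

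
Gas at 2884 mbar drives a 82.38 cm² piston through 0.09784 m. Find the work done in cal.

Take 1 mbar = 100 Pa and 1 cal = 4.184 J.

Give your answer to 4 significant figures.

55.56 cal

2884 mbar → 288400 Pa
82.38 cm² → 0.008238 m²
F = P × A = 288400 × 0.008238 = 2375.84 N
W = F × d = 2375.84 × 0.09784 = 232.452 J
In cal: 232.452 / 4.184 = 55.5574 cal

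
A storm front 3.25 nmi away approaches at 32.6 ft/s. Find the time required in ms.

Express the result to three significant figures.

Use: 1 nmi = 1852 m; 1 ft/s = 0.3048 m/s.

6.06×10⁵ ms

3.25 nmi × 1852 = 6019 m
32.6 ft/s × 0.3048 = 9.93648 m/s
t = d / v = 6019 m / 9.93648 m/s = 605.748 s
605.748 s ÷ (0.001 s/ms) = 605748 ms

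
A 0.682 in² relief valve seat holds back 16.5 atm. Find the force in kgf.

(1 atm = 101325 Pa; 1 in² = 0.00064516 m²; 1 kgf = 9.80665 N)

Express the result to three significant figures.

16.5 atm × 101325 = 1.67186×10⁶ Pa
0.682 in² × 0.00064516 = 4.39999×10⁻⁴ m²
F = P × A = 1.67186×10⁶ Pa × 4.39999×10⁻⁴ m² = 735.617 N
735.617 N ÷ (9.80665 N/kgf) = 75.0121 kgf

75.0 kgf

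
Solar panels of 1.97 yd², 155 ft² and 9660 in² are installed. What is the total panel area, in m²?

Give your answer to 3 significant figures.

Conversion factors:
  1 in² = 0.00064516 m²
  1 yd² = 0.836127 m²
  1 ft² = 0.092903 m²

22.3 m²

1.97 yd² × 0.836127 = 1.64717 m²
155 ft² × 0.092903 = 14.4 m²
9660 in² × 0.00064516 = 6.23225 m²
Total: 1.64717 + 14.4 + 6.23225 = 22.2794 m²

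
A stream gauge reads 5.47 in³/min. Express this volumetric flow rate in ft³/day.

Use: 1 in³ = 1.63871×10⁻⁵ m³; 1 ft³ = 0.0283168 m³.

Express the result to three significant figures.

5.47 in³/min × 1.63871×10⁻⁵ m³/in³ ÷ 60 s/min = 1.49396×10⁻⁶ m³/s
1.49396×10⁻⁶ m³/s ÷ 0.0283168 m³/ft³ × 86400 s/day = 4.55836 ft³/day

4.56 ft³/day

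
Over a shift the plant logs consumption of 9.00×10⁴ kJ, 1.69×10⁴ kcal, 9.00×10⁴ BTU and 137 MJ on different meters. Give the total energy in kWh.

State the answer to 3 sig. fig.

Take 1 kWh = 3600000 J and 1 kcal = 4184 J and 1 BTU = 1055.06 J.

9.00×10⁴ kJ × 1000 → 9×10⁷ J
1.69×10⁴ kcal × 4184 → 7.07096×10⁷ J
9.00×10⁴ BTU × 1055.06 → 9.49554×10⁷ J
137 MJ × 1000000 → 1.37×10⁸ J
Sum: 9×10⁷ + 7.07096×10⁷ + 9.49554×10⁷ + 1.37×10⁸ = 3.92665×10⁸ J
In kWh: 3.92665×10⁸ / 3600000 = 109.074 kWh

109 kWh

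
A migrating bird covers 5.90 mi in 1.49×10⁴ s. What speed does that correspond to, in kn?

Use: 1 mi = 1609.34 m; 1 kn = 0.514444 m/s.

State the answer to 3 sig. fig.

1.24 kn

5.90 mi × 1609.34 → 9495.11 m
v = d / t = 9495.11 m / 14900 s = 0.637256 m/s
0.637256 m/s ÷ (0.514444 m/s/kn) = 1.23873 kn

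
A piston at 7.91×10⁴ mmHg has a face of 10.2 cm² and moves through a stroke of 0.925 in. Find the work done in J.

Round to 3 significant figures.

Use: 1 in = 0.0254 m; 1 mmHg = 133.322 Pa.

253 J

7.91×10⁴ mmHg → 1.05458×10⁷ Pa
10.2 cm² → 0.00102 m²
F = P × A = 1.05458×10⁷ × 0.00102 = 10756.7 N
0.925 in → 0.023495 m
W = F × d = 10756.7 × 0.023495 = 252.729 J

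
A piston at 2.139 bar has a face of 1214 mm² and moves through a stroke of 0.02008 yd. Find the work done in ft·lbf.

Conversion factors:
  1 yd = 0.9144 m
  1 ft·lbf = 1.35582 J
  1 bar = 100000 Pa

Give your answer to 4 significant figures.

3.517 ft·lbf

2.139 bar → 213900 Pa
1214 mm² → 0.001214 m²
F = P × A = 213900 × 0.001214 = 259.675 N
0.02008 yd → 0.0183612 m
W = F × d = 259.675 × 0.0183612 = 4.76794 J
In ft·lbf: 4.76794 / 1.35582 = 3.51665 ft·lbf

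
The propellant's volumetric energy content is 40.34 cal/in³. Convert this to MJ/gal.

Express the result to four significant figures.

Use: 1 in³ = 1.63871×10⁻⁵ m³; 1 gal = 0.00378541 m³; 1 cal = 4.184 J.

0.03899 MJ/gal

40.34 cal/in³ × 4.184 J/cal ÷ 1.63871×10⁻⁵ m³/in³ = 1.02997×10⁷ J/m³
1.02997×10⁷ J/m³ ÷ 1000000 J/MJ × 0.00378541 m³/gal = 0.0389886 MJ/gal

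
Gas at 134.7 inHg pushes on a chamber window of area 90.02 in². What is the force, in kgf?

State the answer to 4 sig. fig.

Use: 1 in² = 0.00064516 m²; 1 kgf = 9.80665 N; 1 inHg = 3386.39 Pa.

134.7 inHg × 3386.39 = 456147 Pa
90.02 in² × 0.00064516 = 0.0580773 m²
F = P × A = 456147 Pa × 0.0580773 m² = 26491.8 N
26491.8 N ÷ (9.80665 N/kgf) = 2701.41 kgf

2701 kgf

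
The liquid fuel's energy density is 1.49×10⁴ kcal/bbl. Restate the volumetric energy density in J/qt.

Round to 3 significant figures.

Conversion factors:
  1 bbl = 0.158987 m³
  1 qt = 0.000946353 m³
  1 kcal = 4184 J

3.71×10⁵ J/qt

1.49×10⁴ kcal/bbl × 4184 J/kcal ÷ 0.158987 m³/bbl = 3.92118×10⁸ J/m³
3.92118×10⁸ J/m³ × 0.000946353 m³/qt = 371082 J/qt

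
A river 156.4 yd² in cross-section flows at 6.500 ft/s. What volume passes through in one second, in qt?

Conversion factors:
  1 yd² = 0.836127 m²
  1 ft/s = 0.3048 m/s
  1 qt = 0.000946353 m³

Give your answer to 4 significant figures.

2.738×10⁵ qt

6.500 ft/s × 0.3048 = 1.9812 m/s
156.4 yd² × 0.836127 = 130.77 m²
V = v × A × t = 1.9812 m/s × 130.77 m² × 1 s = 259.082 m³
259.082 m³ ÷ (0.000946353 m³/qt) = 273769 qt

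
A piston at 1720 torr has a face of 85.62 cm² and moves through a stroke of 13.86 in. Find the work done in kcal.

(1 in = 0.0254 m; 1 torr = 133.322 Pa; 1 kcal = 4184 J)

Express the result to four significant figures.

0.1652 kcal

1720 torr → 229314 Pa
85.62 cm² → 0.008562 m²
F = P × A = 229314 × 0.008562 = 1963.39 N
13.86 in → 0.352044 m
W = F × d = 1963.39 × 0.352044 = 691.2 J
In kcal: 691.2 / 4184 = 0.165201 kcal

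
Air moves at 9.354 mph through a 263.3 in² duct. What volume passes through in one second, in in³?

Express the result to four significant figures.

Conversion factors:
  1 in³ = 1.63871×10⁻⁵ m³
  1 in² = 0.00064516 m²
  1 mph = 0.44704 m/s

9.354 mph × 0.44704 = 4.18161 m/s
263.3 in² × 0.00064516 = 0.169871 m²
V = v × A × t = 4.18161 m/s × 0.169871 m² × 1 s = 0.710334 m³
0.710334 m³ ÷ (1.63871×10⁻⁵ m³/in³) = 43347.1 in³

4.335×10⁴ in³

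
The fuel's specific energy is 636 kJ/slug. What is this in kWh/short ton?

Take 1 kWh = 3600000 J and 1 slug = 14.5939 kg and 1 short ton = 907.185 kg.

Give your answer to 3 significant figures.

636 kJ/slug × 1000 J/kJ ÷ 14.5939 kg/slug = 43579.9 J/kg
43579.9 J/kg ÷ 3600000 J/kWh × 907.185 kg/short ton = 10.982 kWh/short ton

11.0 kWh/short ton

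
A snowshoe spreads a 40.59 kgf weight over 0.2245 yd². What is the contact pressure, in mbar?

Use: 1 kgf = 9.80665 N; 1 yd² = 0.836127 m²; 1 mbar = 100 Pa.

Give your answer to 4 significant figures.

21.21 mbar

40.59 kgf × 9.80665 = 398.052 N
0.2245 yd² × 0.836127 = 0.187711 m²
P = F / A = 398.052 N / 0.187711 m² = 2120.56 Pa
2120.56 Pa ÷ (100 Pa/mbar) = 21.2056 mbar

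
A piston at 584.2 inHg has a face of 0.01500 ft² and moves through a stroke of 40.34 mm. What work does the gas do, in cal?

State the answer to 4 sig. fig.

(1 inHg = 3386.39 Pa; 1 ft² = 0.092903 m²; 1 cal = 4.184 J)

584.2 inHg → 1.97833×10⁶ Pa
0.01500 ft² → 0.00139354 m²
F = P × A = 1.97833×10⁶ × 0.00139354 = 2756.88 N
40.34 mm → 0.04034 m
W = F × d = 2756.88 × 0.04034 = 111.213 J
In cal: 111.213 / 4.184 = 26.5805 cal

26.58 cal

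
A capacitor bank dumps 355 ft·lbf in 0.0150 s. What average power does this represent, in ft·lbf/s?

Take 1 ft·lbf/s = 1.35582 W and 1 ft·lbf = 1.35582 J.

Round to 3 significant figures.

2.37×10⁴ ft·lbf/s

355 ft·lbf × 1.35582 → 481.316 J
P = E / t = 481.316 J / 0.015 s = 32087.7 W
32087.7 W ÷ (1.35582 W/ft·lbf/s) = 23666.6 ft·lbf/s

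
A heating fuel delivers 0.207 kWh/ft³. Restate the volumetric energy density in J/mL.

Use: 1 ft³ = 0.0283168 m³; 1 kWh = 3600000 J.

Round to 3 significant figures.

26.3 J/mL

0.207 kWh/ft³ × 3600000 J/kWh ÷ 0.0283168 m³/ft³ = 2.63165×10⁷ J/m³
2.63165×10⁷ J/m³ × 10⁻⁶ m³/mL = 26.3165 J/mL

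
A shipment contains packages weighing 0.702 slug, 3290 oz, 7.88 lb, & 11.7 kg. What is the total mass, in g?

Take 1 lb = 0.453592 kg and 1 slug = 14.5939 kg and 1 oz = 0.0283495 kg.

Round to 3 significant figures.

1.19×10⁵ g

0.702 slug × 14.5939 = 10.2449 kg
3290 oz × 0.0283495 = 93.2699 kg
7.88 lb × 0.453592 = 3.5743 kg
11.7 kg (already kg)
Combined: 10.2449 + 93.2699 + 3.5743 + 11.7 = 118.789 kg
In g: 118.789 / 0.001 = 118789 g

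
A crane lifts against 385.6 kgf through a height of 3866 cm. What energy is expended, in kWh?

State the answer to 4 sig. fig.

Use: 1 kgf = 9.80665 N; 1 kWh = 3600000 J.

0.04061 kWh

385.6 kgf × 9.80665 → 3781.44 N
3866 cm × 0.01 → 38.66 m
W = F × d = 3781.44 N × 38.66 m = 146190 J
146190 J ÷ (3600000 J/kWh) = 0.0406083 kWh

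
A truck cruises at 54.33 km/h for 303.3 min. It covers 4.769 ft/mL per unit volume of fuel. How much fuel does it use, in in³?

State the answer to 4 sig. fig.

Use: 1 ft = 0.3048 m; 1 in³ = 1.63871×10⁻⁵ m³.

1.153×10⁴ in³

54.33 km/h → 15.0917 m/s
303.3 min → 18198 s
d = v × t = 15.0917 × 18198 = 274639 m
4.769 ft/mL → 1.45359×10⁶ m/m³
V = d / (distance per unit fuel) = 274639 / 1.45359×10⁶ = 0.188938 m³
In in³: 0.188938 / 1.63871×10⁻⁵ = 11529.7 in³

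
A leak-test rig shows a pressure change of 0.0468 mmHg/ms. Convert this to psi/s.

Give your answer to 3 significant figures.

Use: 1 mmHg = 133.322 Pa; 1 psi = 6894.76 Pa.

0.0468 mmHg/ms × 133.322 Pa/mmHg ÷ 0.001 s/ms = 6239.47 Pa/s
6239.47 Pa/s ÷ 6894.76 Pa/psi = 0.904958 psi/s

0.905 psi/s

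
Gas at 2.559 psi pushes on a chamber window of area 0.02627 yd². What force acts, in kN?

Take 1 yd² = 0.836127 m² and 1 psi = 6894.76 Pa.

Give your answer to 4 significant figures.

0.3875 kN

2.559 psi × 6894.76 → 17643.7 Pa
0.02627 yd² × 0.836127 → 0.0219651 m²
F = P × A = 17643.7 Pa × 0.0219651 m² = 387.546 N
387.546 N ÷ (1000 N/kN) = 0.387546 kN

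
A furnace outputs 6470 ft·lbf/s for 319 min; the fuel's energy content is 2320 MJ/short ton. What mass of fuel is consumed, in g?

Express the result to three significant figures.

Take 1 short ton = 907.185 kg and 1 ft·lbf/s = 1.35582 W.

6.57×10⁴ g

6470 ft·lbf/s → 8772.16 W
319 min → 19140 s
E = P × t = 8772.16 × 19140 = 1.67899×10⁸ J
2320 MJ/short ton → 2.55736×10⁶ J/kg
m = E / e_s = 1.67899×10⁸ / 2.55736×10⁶ = 65.6533 kg
In g: 65.6533 / 0.001 = 65653.3 g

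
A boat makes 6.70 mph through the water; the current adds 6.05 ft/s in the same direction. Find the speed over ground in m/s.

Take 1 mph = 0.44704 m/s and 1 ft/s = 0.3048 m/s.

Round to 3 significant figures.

4.84 m/s

6.70 mph × 0.44704 → 2.99517 m/s
6.05 ft/s × 0.3048 → 1.84404 m/s
Sum: 2.99517 + 1.84404 = 4.83921 m/s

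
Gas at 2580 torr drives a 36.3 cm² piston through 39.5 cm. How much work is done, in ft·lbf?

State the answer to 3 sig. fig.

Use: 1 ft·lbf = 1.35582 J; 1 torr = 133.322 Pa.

2580 torr → 343971 Pa
36.3 cm² → 0.00363 m²
F = P × A = 343971 × 0.00363 = 1248.61 N
39.5 cm → 0.395 m
W = F × d = 1248.61 × 0.395 = 493.201 J
In ft·lbf: 493.201 / 1.35582 = 363.766 ft·lbf

364 ft·lbf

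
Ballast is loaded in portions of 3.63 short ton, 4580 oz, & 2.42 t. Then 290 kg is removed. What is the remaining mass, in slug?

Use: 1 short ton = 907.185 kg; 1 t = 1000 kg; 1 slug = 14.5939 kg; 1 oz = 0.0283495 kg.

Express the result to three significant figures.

380 slug

3.63 short ton × 907.185 → 3293.08 kg
4580 oz × 0.0283495 → 129.841 kg
2.42 t × 1000 → 2420 kg
290 kg (already kg)
Net: 3293.08 + 129.841 + 2420 − 290 = 5552.92 kg
In slug: 5552.92 / 14.5939 = 380.496 slug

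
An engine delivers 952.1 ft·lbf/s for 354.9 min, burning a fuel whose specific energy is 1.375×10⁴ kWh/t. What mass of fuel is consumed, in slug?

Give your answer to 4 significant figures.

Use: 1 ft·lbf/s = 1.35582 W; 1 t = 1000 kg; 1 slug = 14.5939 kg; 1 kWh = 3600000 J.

0.03805 slug

952.1 ft·lbf/s → 1290.88 W
354.9 min → 21294 s
E = P × t = 1290.88 × 21294 = 2.7488×10⁷ J
1.375×10⁴ kWh/t → 4.95×10⁷ J/kg
m = E / e_s = 2.7488×10⁷ / 4.95×10⁷ = 0.555313 kg
In slug: 0.555313 / 14.5939 = 0.038051 slug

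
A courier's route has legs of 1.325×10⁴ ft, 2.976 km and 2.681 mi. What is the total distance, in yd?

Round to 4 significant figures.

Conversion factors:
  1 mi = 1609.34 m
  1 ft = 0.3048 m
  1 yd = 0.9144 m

1.325×10⁴ ft × 0.3048 → 4038.6 m
2.976 km × 1000 → 2976 m
2.681 mi × 1609.34 → 4314.64 m
Combined: 4038.6 + 2976 + 4314.64 = 11329.2 m
In yd: 11329.2 / 0.9144 = 12389.8 yd

1.239×10⁴ yd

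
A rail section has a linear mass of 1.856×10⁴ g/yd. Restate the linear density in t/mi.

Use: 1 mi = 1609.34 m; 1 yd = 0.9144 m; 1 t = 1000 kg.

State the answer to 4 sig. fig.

1.856×10⁴ g/yd × 0.001 kg/g ÷ 0.9144 m/yd = 20.2975 kg/m
20.2975 kg/m ÷ 1000 kg/t × 1609.34 m/mi = 32.6656 t/mi

32.67 t/mi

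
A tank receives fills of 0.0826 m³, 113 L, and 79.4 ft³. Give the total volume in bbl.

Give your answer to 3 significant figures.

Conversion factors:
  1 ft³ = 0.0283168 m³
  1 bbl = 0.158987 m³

15.4 bbl

0.0826 m³ (already m³)
113 L × 0.001 = 0.113 m³
79.4 ft³ × 0.0283168 = 2.24835 m³
Combined: 0.0826 + 0.113 + 2.24835 = 2.44395 m³
In bbl: 2.44395 / 0.158987 = 15.372 bbl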